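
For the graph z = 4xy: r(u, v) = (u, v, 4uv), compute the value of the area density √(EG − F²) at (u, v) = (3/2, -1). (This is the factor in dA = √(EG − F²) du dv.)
√(EG − F²)|_{(3/2, -1)} = sqrt(53)

E = 16*v^2 + 1, F = 16*u*v, G = 16*u^2 + 1, so EG − F² = 16*u^2 + 16*v^2 + 1. Taking the positive square root: √(EG − F²) = sqrt(16*u^2 + 16*v^2 + 1). At (u, v) = (3/2, -1): sqrt(53).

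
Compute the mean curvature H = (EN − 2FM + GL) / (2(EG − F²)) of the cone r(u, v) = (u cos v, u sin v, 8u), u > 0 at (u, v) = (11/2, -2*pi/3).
H = 8*sqrt(65)/715

With E = 65, F = 0, G = u^2, L = 0, M = 0, N = 8*sqrt(65)*u^2/(65*Abs(u)), assemble
  H = (EN − 2FM + GL) / (2(EG − F²)) = 4*sqrt(65)/(65*Abs(u)).
At (u, v) = (11/2, -2*pi/3): H = 8*sqrt(65)/715.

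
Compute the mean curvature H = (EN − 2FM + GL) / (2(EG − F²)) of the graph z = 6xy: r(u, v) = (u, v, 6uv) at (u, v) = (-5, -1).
H = -1080*sqrt(937)/877969

With E = 36*v^2 + 1, F = 36*u*v, G = 36*u^2 + 1, L = 0, M = 6/sqrt(36*u^2 + 36*v^2 + 1), N = 0, assemble
  H = (EN − 2FM + GL) / (2(EG − F²)) = -216*u*v/(36*u^2 + 36*v^2 + 1)^(3/2).
At (u, v) = (-5, -1): H = -1080*sqrt(937)/877969.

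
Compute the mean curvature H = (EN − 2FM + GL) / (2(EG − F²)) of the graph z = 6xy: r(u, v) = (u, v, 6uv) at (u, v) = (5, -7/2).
H = 945*sqrt(1342)/450241

With E = 36*v^2 + 1, F = 36*u*v, G = 36*u^2 + 1, L = 0, M = 6/sqrt(36*u^2 + 36*v^2 + 1), N = 0, assemble
  H = (EN − 2FM + GL) / (2(EG − F²)) = -216*u*v/(36*u^2 + 36*v^2 + 1)^(3/2).
At (u, v) = (5, -7/2): H = 945*sqrt(1342)/450241.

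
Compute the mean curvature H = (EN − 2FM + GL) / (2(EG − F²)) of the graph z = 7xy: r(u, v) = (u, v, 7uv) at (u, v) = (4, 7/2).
H = -38416*sqrt(5541)/30702681

With E = 49*v^2 + 1, F = 49*u*v, G = 49*u^2 + 1, L = 0, M = 7/sqrt(49*u^2 + 49*v^2 + 1), N = 0, assemble
  H = (EN − 2FM + GL) / (2(EG − F²)) = -343*u*v/(49*u^2 + 49*v^2 + 1)^(3/2).
At (u, v) = (4, 7/2): H = -38416*sqrt(5541)/30702681.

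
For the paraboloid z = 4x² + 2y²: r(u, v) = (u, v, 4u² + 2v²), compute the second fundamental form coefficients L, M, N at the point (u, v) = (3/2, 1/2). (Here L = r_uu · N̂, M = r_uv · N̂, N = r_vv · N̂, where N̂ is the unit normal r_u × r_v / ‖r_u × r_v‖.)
L = 8*sqrt(149)/149;  M = 0;  N = 4*sqrt(149)/149

Compute the unit normal N̂(u, v) = (-8*u/sqrt(64*u^2 + 16*v^2 + 1), -4*v/sqrt(64*u^2 + 16*v^2 + 1), 1/sqrt(64*u^2 + 16*v^2 + 1)), and the second partials r_uu, r_uv, r_vv. Take dot products:
  L(u, v) = r_uu · N̂ = 8/sqrt(64*u^2 + 16*v^2 + 1),
  M(u, v) = r_uv · N̂ = 0,
  N(u, v) = r_vv · N̂ = 4/sqrt(64*u^2 + 16*v^2 + 1).
Evaluating at (u, v) = (3/2, 1/2):
  L = 8*sqrt(149)/149, M = 0, N = 4*sqrt(149)/149.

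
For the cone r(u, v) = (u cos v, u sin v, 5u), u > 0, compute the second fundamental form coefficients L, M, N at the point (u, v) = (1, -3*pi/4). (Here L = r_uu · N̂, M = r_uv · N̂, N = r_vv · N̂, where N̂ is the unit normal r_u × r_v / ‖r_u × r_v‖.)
L = 0;  M = 0;  N = 5*sqrt(26)/26

Compute the unit normal N̂(u, v) = (-5*sqrt(26)*u*cos(v)/(26*Abs(u)), -5*sqrt(26)*u*sin(v)/(26*Abs(u)), sqrt(26)*u/(26*Abs(u))), and the second partials r_uu, r_uv, r_vv. Take dot products:
  L(u, v) = r_uu · N̂ = 0,
  M(u, v) = r_uv · N̂ = 0,
  N(u, v) = r_vv · N̂ = 5*sqrt(26)*u^2/(26*Abs(u)).
Evaluating at (u, v) = (1, -3*pi/4):
  L = 0, M = 0, N = 5*sqrt(26)/26.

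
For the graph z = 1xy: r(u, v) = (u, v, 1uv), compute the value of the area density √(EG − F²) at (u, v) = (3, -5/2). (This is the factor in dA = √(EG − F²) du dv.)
√(EG − F²)|_{(3, -5/2)} = sqrt(65)/2

E = v^2 + 1, F = u*v, G = u^2 + 1, so EG − F² = u^2 + v^2 + 1. Taking the positive square root: √(EG − F²) = sqrt(u^2 + v^2 + 1). At (u, v) = (3, -5/2): sqrt(65)/2.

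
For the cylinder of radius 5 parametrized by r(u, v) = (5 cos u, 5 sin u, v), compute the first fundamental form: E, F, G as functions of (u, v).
E = 25;  F = 0;  G = 1

Compute partials: r_u = (-5*sin(u), 5*cos(u), 0), r_v = (0, 0, 1). Then
  E = r_u · r_u = 25,
  F = r_u · r_v = 0,
  G = r_v · r_v = 1.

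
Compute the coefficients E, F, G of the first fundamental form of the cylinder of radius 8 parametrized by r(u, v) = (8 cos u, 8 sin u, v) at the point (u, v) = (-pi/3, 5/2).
E = 64;  F = 0;  G = 1

Partials: r_u = (-8*sin(u), 8*cos(u), 0), r_v = (0, 0, 1). As functions of (u, v):
  E = r_u · r_u = 64,
  F = r_u · r_v = 0,
  G = r_v · r_v = 1.
Evaluating at (u, v) = (-pi/3, 5/2): E = 64, F = 0, G = 1.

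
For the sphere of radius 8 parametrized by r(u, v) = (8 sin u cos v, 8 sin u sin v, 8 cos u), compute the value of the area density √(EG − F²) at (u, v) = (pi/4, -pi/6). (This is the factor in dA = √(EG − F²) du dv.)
√(EG − F²)|_{(pi/4, -pi/6)} = 32*sqrt(2)

E = 64, F = 0, G = 64*sin(u)^2, so EG − F² = 4096*sin(u)^2. Taking the positive square root: √(EG − F²) = 64*Abs(sin(u)). At (u, v) = (pi/4, -pi/6): 32*sqrt(2).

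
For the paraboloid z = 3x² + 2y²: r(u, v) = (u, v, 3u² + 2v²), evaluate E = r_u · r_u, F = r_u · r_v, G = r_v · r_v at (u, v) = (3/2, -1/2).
E = 82;  F = -18;  G = 5

Partials: r_u = (1, 0, 6*u), r_v = (0, 1, 4*v). As functions of (u, v):
  E = r_u · r_u = 36*u^2 + 1,
  F = r_u · r_v = 24*u*v,
  G = r_v · r_v = 16*v^2 + 1.
Evaluating at (u, v) = (3/2, -1/2): E = 82, F = -18, G = 5.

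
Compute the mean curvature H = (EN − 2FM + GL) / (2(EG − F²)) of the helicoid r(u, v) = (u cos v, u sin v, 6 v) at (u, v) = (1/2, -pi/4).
H = 0

With E = 1, F = 0, G = u^2 + 36, L = 0, M = -6/sqrt(u^2 + 36), N = 0, assemble
  H = (EN − 2FM + GL) / (2(EG − F²)) = 0.
At (u, v) = (1/2, -pi/4): H = 0.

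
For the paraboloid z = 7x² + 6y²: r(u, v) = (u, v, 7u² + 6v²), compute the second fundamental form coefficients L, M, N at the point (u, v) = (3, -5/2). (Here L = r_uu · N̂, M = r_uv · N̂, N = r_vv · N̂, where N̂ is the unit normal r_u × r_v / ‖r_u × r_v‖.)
L = 14*sqrt(2665)/2665;  M = 0;  N = 12*sqrt(2665)/2665

Compute the unit normal N̂(u, v) = (-14*u/sqrt(196*u^2 + 144*v^2 + 1), -12*v/sqrt(196*u^2 + 144*v^2 + 1), 1/sqrt(196*u^2 + 144*v^2 + 1)), and the second partials r_uu, r_uv, r_vv. Take dot products:
  L(u, v) = r_uu · N̂ = 14/sqrt(196*u^2 + 144*v^2 + 1),
  M(u, v) = r_uv · N̂ = 0,
  N(u, v) = r_vv · N̂ = 12/sqrt(196*u^2 + 144*v^2 + 1).
Evaluating at (u, v) = (3, -5/2):
  L = 14*sqrt(2665)/2665, M = 0, N = 12*sqrt(2665)/2665.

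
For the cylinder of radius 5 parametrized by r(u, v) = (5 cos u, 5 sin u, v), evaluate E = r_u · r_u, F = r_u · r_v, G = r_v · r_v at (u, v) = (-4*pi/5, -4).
E = 25;  F = 0;  G = 1

Partials: r_u = (-5*sin(u), 5*cos(u), 0), r_v = (0, 0, 1). As functions of (u, v):
  E = r_u · r_u = 25,
  F = r_u · r_v = 0,
  G = r_v · r_v = 1.
Evaluating at (u, v) = (-4*pi/5, -4): E = 25, F = 0, G = 1.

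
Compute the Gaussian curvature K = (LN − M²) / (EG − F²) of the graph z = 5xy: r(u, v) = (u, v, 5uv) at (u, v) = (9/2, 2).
K = -400/5900041

Coefficients of the first fundamental form: E = 25*v^2 + 1, F = 25*u*v, G = 25*u^2 + 1.
Coefficients of the second fundamental form: L = 0, M = 5/sqrt(25*u^2 + 25*v^2 + 1), N = 0.
Assemble K = (LN − M²)/(EG − F²) = -25/(625*u^4 + 1250*u^2*v^2 + 50*u^2 + 625*v^4 + 50*v^2 + 1). At (u, v) = (9/2, 2): K = -400/5900041.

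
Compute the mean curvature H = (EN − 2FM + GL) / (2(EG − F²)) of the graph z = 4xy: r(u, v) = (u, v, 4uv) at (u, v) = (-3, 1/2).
H = 96*sqrt(149)/22201

With E = 16*v^2 + 1, F = 16*u*v, G = 16*u^2 + 1, L = 0, M = 4/sqrt(16*u^2 + 16*v^2 + 1), N = 0, assemble
  H = (EN − 2FM + GL) / (2(EG − F²)) = -64*u*v/(16*u^2 + 16*v^2 + 1)^(3/2).
At (u, v) = (-3, 1/2): H = 96*sqrt(149)/22201.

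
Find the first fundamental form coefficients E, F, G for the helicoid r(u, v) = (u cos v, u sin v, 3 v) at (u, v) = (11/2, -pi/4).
E = 1;  F = 0;  G = 157/4

Partials: r_u = (cos(v), sin(v), 0), r_v = (-u*sin(v), u*cos(v), 3). As functions of (u, v):
  E = r_u · r_u = 1,
  F = r_u · r_v = 0,
  G = r_v · r_v = u^2 + 9.
Evaluating at (u, v) = (11/2, -pi/4): E = 1, F = 0, G = 157/4.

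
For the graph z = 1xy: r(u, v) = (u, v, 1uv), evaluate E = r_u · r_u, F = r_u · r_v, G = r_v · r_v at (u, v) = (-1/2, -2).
E = 5;  F = 1;  G = 5/4

Partials: r_u = (1, 0, v), r_v = (0, 1, u). As functions of (u, v):
  E = r_u · r_u = v^2 + 1,
  F = r_u · r_v = u*v,
  G = r_v · r_v = u^2 + 1.
Evaluating at (u, v) = (-1/2, -2): E = 5, F = 1, G = 5/4.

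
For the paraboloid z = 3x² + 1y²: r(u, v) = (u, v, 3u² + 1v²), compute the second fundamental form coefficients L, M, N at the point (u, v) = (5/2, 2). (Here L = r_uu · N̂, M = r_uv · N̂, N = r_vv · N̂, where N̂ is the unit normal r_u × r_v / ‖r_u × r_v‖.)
L = 3*sqrt(2)/11;  M = 0;  N = sqrt(2)/11

Compute the unit normal N̂(u, v) = (-6*u/sqrt(36*u^2 + 4*v^2 + 1), -2*v/sqrt(36*u^2 + 4*v^2 + 1), 1/sqrt(36*u^2 + 4*v^2 + 1)), and the second partials r_uu, r_uv, r_vv. Take dot products:
  L(u, v) = r_uu · N̂ = 6/sqrt(36*u^2 + 4*v^2 + 1),
  M(u, v) = r_uv · N̂ = 0,
  N(u, v) = r_vv · N̂ = 2/sqrt(36*u^2 + 4*v^2 + 1).
Evaluating at (u, v) = (5/2, 2):
  L = 3*sqrt(2)/11, M = 0, N = sqrt(2)/11.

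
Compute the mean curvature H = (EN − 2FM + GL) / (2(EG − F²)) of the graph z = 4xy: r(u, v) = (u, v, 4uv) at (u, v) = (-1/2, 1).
H = 32*sqrt(21)/441

With E = 16*v^2 + 1, F = 16*u*v, G = 16*u^2 + 1, L = 0, M = 4/sqrt(16*u^2 + 16*v^2 + 1), N = 0, assemble
  H = (EN − 2FM + GL) / (2(EG − F²)) = -64*u*v/(16*u^2 + 16*v^2 + 1)^(3/2).
At (u, v) = (-1/2, 1): H = 32*sqrt(21)/441.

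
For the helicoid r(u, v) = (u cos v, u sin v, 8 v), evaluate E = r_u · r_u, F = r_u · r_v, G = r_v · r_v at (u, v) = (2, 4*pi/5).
E = 1;  F = 0;  G = 68

Partials: r_u = (cos(v), sin(v), 0), r_v = (-u*sin(v), u*cos(v), 8). As functions of (u, v):
  E = r_u · r_u = 1,
  F = r_u · r_v = 0,
  G = r_v · r_v = u^2 + 64.
Evaluating at (u, v) = (2, 4*pi/5): E = 1, F = 0, G = 68.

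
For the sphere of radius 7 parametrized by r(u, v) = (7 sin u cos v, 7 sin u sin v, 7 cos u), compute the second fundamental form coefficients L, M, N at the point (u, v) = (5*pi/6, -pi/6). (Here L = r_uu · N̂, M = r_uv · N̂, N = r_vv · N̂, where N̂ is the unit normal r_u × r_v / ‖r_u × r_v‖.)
L = -7;  M = 0;  N = -7/4

Compute the unit normal N̂(u, v) = (sin(u)^2*cos(v)/Abs(sin(u)), sin(u)^2*sin(v)/Abs(sin(u)), sin(2*u)/(2*Abs(sin(u)))), and the second partials r_uu, r_uv, r_vv. Take dot products:
  L(u, v) = r_uu · N̂ = -7*sin(u)/Abs(sin(u)),
  M(u, v) = r_uv · N̂ = 0,
  N(u, v) = r_vv · N̂ = -7*sin(u)^3/Abs(sin(u)).
Evaluating at (u, v) = (5*pi/6, -pi/6):
  L = -7, M = 0, N = -7/4.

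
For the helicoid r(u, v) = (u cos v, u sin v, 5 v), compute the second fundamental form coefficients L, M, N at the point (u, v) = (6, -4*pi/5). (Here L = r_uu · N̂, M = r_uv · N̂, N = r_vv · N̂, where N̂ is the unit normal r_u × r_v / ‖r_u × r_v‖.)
L = 0;  M = -5*sqrt(61)/61;  N = 0

Compute the unit normal N̂(u, v) = (5*sin(v)/sqrt(u^2 + 25), -5*cos(v)/sqrt(u^2 + 25), u/sqrt(u^2 + 25)), and the second partials r_uu, r_uv, r_vv. Take dot products:
  L(u, v) = r_uu · N̂ = 0,
  M(u, v) = r_uv · N̂ = -5/sqrt(u^2 + 25),
  N(u, v) = r_vv · N̂ = 0.
Evaluating at (u, v) = (6, -4*pi/5):
  L = 0, M = -5*sqrt(61)/61, N = 0.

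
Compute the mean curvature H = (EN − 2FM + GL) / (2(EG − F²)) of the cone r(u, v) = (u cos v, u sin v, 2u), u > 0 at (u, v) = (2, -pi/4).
H = sqrt(5)/10

With E = 5, F = 0, G = u^2, L = 0, M = 0, N = 2*sqrt(5)*u^2/(5*Abs(u)), assemble
  H = (EN − 2FM + GL) / (2(EG − F²)) = sqrt(5)/(5*Abs(u)).
At (u, v) = (2, -pi/4): H = sqrt(5)/10.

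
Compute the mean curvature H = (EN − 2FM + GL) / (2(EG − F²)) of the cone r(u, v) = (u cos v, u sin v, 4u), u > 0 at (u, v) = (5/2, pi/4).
H = 4*sqrt(17)/85

With E = 17, F = 0, G = u^2, L = 0, M = 0, N = 4*sqrt(17)*u^2/(17*Abs(u)), assemble
  H = (EN − 2FM + GL) / (2(EG − F²)) = 2*sqrt(17)/(17*Abs(u)).
At (u, v) = (5/2, pi/4): H = 4*sqrt(17)/85.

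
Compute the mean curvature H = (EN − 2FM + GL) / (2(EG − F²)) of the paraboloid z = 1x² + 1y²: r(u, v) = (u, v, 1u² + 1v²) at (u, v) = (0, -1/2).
H = 3*sqrt(2)/4

With E = 4*u^2 + 1, F = 4*u*v, G = 4*v^2 + 1, L = 2/sqrt(4*u^2 + 4*v^2 + 1), M = 0, N = 2/sqrt(4*u^2 + 4*v^2 + 1), assemble
  H = (EN − 2FM + GL) / (2(EG − F²)) = 2*(2*u^2 + 2*v^2 + 1)/(4*u^2 + 4*v^2 + 1)^(3/2).
At (u, v) = (0, -1/2): H = 3*sqrt(2)/4.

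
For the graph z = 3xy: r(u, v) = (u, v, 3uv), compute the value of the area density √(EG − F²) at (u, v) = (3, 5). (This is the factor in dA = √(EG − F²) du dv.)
√(EG − F²)|_{(3, 5)} = sqrt(307)

E = 9*v^2 + 1, F = 9*u*v, G = 9*u^2 + 1, so EG − F² = 9*u^2 + 9*v^2 + 1. Taking the positive square root: √(EG − F²) = sqrt(9*u^2 + 9*v^2 + 1). At (u, v) = (3, 5): sqrt(307).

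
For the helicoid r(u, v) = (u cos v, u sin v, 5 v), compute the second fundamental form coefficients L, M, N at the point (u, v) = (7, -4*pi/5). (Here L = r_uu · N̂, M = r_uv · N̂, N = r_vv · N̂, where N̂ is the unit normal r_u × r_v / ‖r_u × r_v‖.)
L = 0;  M = -5*sqrt(74)/74;  N = 0

Compute the unit normal N̂(u, v) = (5*sin(v)/sqrt(u^2 + 25), -5*cos(v)/sqrt(u^2 + 25), u/sqrt(u^2 + 25)), and the second partials r_uu, r_uv, r_vv. Take dot products:
  L(u, v) = r_uu · N̂ = 0,
  M(u, v) = r_uv · N̂ = -5/sqrt(u^2 + 25),
  N(u, v) = r_vv · N̂ = 0.
Evaluating at (u, v) = (7, -4*pi/5):
  L = 0, M = -5*sqrt(74)/74, N = 0.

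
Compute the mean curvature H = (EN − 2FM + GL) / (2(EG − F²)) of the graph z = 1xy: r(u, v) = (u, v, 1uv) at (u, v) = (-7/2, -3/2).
H = -21*sqrt(62)/1922

With E = v^2 + 1, F = u*v, G = u^2 + 1, L = 0, M = 1/sqrt(u^2 + v^2 + 1), N = 0, assemble
  H = (EN − 2FM + GL) / (2(EG − F²)) = -u*v/(u^2 + v^2 + 1)^(3/2).
At (u, v) = (-7/2, -3/2): H = -21*sqrt(62)/1922.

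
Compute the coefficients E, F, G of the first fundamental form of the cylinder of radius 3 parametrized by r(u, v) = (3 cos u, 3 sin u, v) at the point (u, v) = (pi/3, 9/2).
E = 9;  F = 0;  G = 1

Partials: r_u = (-3*sin(u), 3*cos(u), 0), r_v = (0, 0, 1). As functions of (u, v):
  E = r_u · r_u = 9,
  F = r_u · r_v = 0,
  G = r_v · r_v = 1.
Evaluating at (u, v) = (pi/3, 9/2): E = 9, F = 0, G = 1.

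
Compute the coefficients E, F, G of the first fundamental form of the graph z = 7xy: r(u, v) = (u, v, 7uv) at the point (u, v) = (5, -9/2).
E = 3973/4;  F = -2205/2;  G = 1226

Partials: r_u = (1, 0, 7*v), r_v = (0, 1, 7*u). As functions of (u, v):
  E = r_u · r_u = 49*v^2 + 1,
  F = r_u · r_v = 49*u*v,
  G = r_v · r_v = 49*u^2 + 1.
Evaluating at (u, v) = (5, -9/2): E = 3973/4, F = -2205/2, G = 1226.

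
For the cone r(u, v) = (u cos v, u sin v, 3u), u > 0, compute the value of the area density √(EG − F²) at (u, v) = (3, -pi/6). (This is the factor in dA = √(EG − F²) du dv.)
√(EG − F²)|_{(3, -pi/6)} = 3*sqrt(10)

E = 10, F = 0, G = u^2, so EG − F² = 10*u^2. Taking the positive square root: √(EG − F²) = sqrt(10)*Abs(u). At (u, v) = (3, -pi/6): 3*sqrt(10).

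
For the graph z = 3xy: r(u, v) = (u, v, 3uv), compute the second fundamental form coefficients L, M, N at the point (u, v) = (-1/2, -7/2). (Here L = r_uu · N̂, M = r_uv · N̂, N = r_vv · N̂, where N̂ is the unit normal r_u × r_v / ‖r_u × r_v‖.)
L = 0;  M = 3*sqrt(454)/227;  N = 0

Compute the unit normal N̂(u, v) = (-3*v/sqrt(9*u^2 + 9*v^2 + 1), -3*u/sqrt(9*u^2 + 9*v^2 + 1), 1/sqrt(9*u^2 + 9*v^2 + 1)), and the second partials r_uu, r_uv, r_vv. Take dot products:
  L(u, v) = r_uu · N̂ = 0,
  M(u, v) = r_uv · N̂ = 3/sqrt(9*u^2 + 9*v^2 + 1),
  N(u, v) = r_vv · N̂ = 0.
Evaluating at (u, v) = (-1/2, -7/2):
  L = 0, M = 3*sqrt(454)/227, N = 0.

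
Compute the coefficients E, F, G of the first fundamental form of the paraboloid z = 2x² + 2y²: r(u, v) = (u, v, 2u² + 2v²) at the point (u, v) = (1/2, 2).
E = 5;  F = 16;  G = 65

Partials: r_u = (1, 0, 4*u), r_v = (0, 1, 4*v). As functions of (u, v):
  E = r_u · r_u = 16*u^2 + 1,
  F = r_u · r_v = 16*u*v,
  G = r_v · r_v = 16*v^2 + 1.
Evaluating at (u, v) = (1/2, 2): E = 5, F = 16, G = 65.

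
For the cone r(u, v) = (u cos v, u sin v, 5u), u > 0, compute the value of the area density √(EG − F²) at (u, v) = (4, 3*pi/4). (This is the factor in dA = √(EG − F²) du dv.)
√(EG − F²)|_{(4, 3*pi/4)} = 4*sqrt(26)

E = 26, F = 0, G = u^2, so EG − F² = 26*u^2. Taking the positive square root: √(EG − F²) = sqrt(26)*Abs(u). At (u, v) = (4, 3*pi/4): 4*sqrt(26).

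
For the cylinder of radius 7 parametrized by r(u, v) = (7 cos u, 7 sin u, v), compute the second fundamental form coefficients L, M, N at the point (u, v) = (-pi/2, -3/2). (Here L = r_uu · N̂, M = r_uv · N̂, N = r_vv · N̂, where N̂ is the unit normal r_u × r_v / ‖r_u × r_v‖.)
L = -7;  M = 0;  N = 0

Compute the unit normal N̂(u, v) = (cos(u), sin(u), 0), and the second partials r_uu, r_uv, r_vv. Take dot products:
  L(u, v) = r_uu · N̂ = -7,
  M(u, v) = r_uv · N̂ = 0,
  N(u, v) = r_vv · N̂ = 0.
Evaluating at (u, v) = (-pi/2, -3/2):
  L = -7, M = 0, N = 0.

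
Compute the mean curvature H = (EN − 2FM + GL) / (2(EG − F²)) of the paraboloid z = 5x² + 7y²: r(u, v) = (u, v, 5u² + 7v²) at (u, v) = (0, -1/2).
H = 257*sqrt(2)/500

With E = 100*u^2 + 1, F = 140*u*v, G = 196*v^2 + 1, L = 10/sqrt(100*u^2 + 196*v^2 + 1), M = 0, N = 14/sqrt(100*u^2 + 196*v^2 + 1), assemble
  H = (EN − 2FM + GL) / (2(EG − F²)) = 4*(175*u^2 + 245*v^2 + 3)/(100*u^2 + 196*v^2 + 1)^(3/2).
At (u, v) = (0, -1/2): H = 257*sqrt(2)/500.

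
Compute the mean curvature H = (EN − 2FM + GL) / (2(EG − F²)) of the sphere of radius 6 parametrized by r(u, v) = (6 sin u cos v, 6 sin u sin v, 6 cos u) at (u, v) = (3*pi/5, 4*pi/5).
H = -1/6

With E = 36, F = 0, G = 36*sin(u)^2, L = -6*sin(u)/Abs(sin(u)), M = 0, N = -6*sin(u)^3/Abs(sin(u)), assemble
  H = (EN − 2FM + GL) / (2(EG − F²)) = -sin(u)/(6*Abs(sin(u))).
At (u, v) = (3*pi/5, 4*pi/5): H = -1/6.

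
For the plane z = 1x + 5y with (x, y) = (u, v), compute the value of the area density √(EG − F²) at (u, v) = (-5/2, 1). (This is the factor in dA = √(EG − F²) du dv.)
√(EG − F²)|_{(-5/2, 1)} = 3*sqrt(3)

E = 2, F = 5, G = 26, so EG − F² = 27. Taking the positive square root: √(EG − F²) = 3*sqrt(3). At (u, v) = (-5/2, 1): 3*sqrt(3).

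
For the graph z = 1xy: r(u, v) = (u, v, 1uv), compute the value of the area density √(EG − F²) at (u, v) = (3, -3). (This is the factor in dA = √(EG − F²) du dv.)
√(EG − F²)|_{(3, -3)} = sqrt(19)

E = v^2 + 1, F = u*v, G = u^2 + 1, so EG − F² = u^2 + v^2 + 1. Taking the positive square root: √(EG − F²) = sqrt(u^2 + v^2 + 1). At (u, v) = (3, -3): sqrt(19).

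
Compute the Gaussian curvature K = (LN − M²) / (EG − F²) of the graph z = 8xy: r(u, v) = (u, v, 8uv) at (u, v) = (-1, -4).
K = -64/1185921

Coefficients of the first fundamental form: E = 64*v^2 + 1, F = 64*u*v, G = 64*u^2 + 1.
Coefficients of the second fundamental form: L = 0, M = 8/sqrt(64*u^2 + 64*v^2 + 1), N = 0.
Assemble K = (LN − M²)/(EG − F²) = -64/(4096*u^4 + 8192*u^2*v^2 + 128*u^2 + 4096*v^4 + 128*v^2 + 1). At (u, v) = (-1, -4): K = -64/1185921.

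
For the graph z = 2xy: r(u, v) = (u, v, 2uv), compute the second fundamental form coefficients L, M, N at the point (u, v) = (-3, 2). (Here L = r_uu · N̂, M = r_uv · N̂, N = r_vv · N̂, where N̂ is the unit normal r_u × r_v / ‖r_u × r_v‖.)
L = 0;  M = 2*sqrt(53)/53;  N = 0

Compute the unit normal N̂(u, v) = (-2*v/sqrt(4*u^2 + 4*v^2 + 1), -2*u/sqrt(4*u^2 + 4*v^2 + 1), 1/sqrt(4*u^2 + 4*v^2 + 1)), and the second partials r_uu, r_uv, r_vv. Take dot products:
  L(u, v) = r_uu · N̂ = 0,
  M(u, v) = r_uv · N̂ = 2/sqrt(4*u^2 + 4*v^2 + 1),
  N(u, v) = r_vv · N̂ = 0.
Evaluating at (u, v) = (-3, 2):
  L = 0, M = 2*sqrt(53)/53, N = 0.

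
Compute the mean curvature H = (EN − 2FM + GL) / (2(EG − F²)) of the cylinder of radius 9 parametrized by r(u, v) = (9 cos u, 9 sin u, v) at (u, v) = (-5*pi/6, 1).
H = -1/18

With E = 81, F = 0, G = 1, L = -9, M = 0, N = 0, assemble
  H = (EN − 2FM + GL) / (2(EG − F²)) = -1/18.
At (u, v) = (-5*pi/6, 1): H = -1/18.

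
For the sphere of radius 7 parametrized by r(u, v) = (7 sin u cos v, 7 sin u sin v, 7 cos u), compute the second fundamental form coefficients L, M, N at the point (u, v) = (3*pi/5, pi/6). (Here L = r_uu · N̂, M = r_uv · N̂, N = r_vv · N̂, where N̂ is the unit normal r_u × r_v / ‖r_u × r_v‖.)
L = -7;  M = 0;  N = -35/8 - 7*sqrt(5)/8

Compute the unit normal N̂(u, v) = (sin(u)^2*cos(v)/Abs(sin(u)), sin(u)^2*sin(v)/Abs(sin(u)), sin(2*u)/(2*Abs(sin(u)))), and the second partials r_uu, r_uv, r_vv. Take dot products:
  L(u, v) = r_uu · N̂ = -7*sin(u)/Abs(sin(u)),
  M(u, v) = r_uv · N̂ = 0,
  N(u, v) = r_vv · N̂ = -7*sin(u)^3/Abs(sin(u)).
Evaluating at (u, v) = (3*pi/5, pi/6):
  L = -7, M = 0, N = -35/8 - 7*sqrt(5)/8.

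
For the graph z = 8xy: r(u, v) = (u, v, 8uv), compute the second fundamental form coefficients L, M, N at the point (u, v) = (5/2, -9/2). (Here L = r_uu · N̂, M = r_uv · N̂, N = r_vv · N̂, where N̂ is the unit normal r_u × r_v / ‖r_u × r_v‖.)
L = 0;  M = 8*sqrt(1697)/1697;  N = 0

Compute the unit normal N̂(u, v) = (-8*v/sqrt(64*u^2 + 64*v^2 + 1), -8*u/sqrt(64*u^2 + 64*v^2 + 1), 1/sqrt(64*u^2 + 64*v^2 + 1)), and the second partials r_uu, r_uv, r_vv. Take dot products:
  L(u, v) = r_uu · N̂ = 0,
  M(u, v) = r_uv · N̂ = 8/sqrt(64*u^2 + 64*v^2 + 1),
  N(u, v) = r_vv · N̂ = 0.
Evaluating at (u, v) = (5/2, -9/2):
  L = 0, M = 8*sqrt(1697)/1697, N = 0.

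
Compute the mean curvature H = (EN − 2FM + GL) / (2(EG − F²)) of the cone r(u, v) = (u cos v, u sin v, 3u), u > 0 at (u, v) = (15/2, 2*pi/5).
H = sqrt(10)/50

With E = 10, F = 0, G = u^2, L = 0, M = 0, N = 3*sqrt(10)*u^2/(10*Abs(u)), assemble
  H = (EN − 2FM + GL) / (2(EG − F²)) = 3*sqrt(10)/(20*Abs(u)).
At (u, v) = (15/2, 2*pi/5): H = sqrt(10)/50.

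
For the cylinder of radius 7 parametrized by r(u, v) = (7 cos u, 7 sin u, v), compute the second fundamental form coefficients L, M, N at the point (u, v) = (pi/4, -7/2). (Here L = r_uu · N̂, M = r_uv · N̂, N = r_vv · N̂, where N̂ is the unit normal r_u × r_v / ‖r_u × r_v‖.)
L = -7;  M = 0;  N = 0

Compute the unit normal N̂(u, v) = (cos(u), sin(u), 0), and the second partials r_uu, r_uv, r_vv. Take dot products:
  L(u, v) = r_uu · N̂ = -7,
  M(u, v) = r_uv · N̂ = 0,
  N(u, v) = r_vv · N̂ = 0.
Evaluating at (u, v) = (pi/4, -7/2):
  L = -7, M = 0, N = 0.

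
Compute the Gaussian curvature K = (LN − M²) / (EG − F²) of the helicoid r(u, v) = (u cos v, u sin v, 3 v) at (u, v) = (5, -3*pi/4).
K = -9/1156

Coefficients of the first fundamental form: E = 1, F = 0, G = u^2 + 9.
Coefficients of the second fundamental form: L = 0, M = -3/sqrt(u^2 + 9), N = 0.
Assemble K = (LN − M²)/(EG − F²) = -9/(u^2 + 9)^2. At (u, v) = (5, -3*pi/4): K = -9/1156.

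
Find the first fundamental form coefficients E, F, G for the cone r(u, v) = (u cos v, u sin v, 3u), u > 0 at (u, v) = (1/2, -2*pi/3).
E = 10;  F = 0;  G = 1/4

Partials: r_u = (cos(v), sin(v), 3), r_v = (-u*sin(v), u*cos(v), 0). As functions of (u, v):
  E = r_u · r_u = 10,
  F = r_u · r_v = 0,
  G = r_v · r_v = u^2.
Evaluating at (u, v) = (1/2, -2*pi/3): E = 10, F = 0, G = 1/4.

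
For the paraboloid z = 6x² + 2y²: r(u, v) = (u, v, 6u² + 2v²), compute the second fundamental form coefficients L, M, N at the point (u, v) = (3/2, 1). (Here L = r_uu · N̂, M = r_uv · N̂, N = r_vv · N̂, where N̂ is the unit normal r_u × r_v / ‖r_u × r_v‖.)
L = 12*sqrt(341)/341;  M = 0;  N = 4*sqrt(341)/341

Compute the unit normal N̂(u, v) = (-12*u/sqrt(144*u^2 + 16*v^2 + 1), -4*v/sqrt(144*u^2 + 16*v^2 + 1), 1/sqrt(144*u^2 + 16*v^2 + 1)), and the second partials r_uu, r_uv, r_vv. Take dot products:
  L(u, v) = r_uu · N̂ = 12/sqrt(144*u^2 + 16*v^2 + 1),
  M(u, v) = r_uv · N̂ = 0,
  N(u, v) = r_vv · N̂ = 4/sqrt(144*u^2 + 16*v^2 + 1).
Evaluating at (u, v) = (3/2, 1):
  L = 12*sqrt(341)/341, M = 0, N = 4*sqrt(341)/341.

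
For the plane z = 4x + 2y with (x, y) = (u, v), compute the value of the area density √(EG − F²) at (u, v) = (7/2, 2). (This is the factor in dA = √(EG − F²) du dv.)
√(EG − F²)|_{(7/2, 2)} = sqrt(21)

E = 17, F = 8, G = 5, so EG − F² = 21. Taking the positive square root: √(EG − F²) = sqrt(21). At (u, v) = (7/2, 2): sqrt(21).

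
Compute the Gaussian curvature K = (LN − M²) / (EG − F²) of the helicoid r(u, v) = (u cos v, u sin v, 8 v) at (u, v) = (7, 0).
K = -64/12769

Coefficients of the first fundamental form: E = 1, F = 0, G = u^2 + 64.
Coefficients of the second fundamental form: L = 0, M = -8/sqrt(u^2 + 64), N = 0.
Assemble K = (LN − M²)/(EG − F²) = -64/(u^2 + 64)^2. At (u, v) = (7, 0): K = -64/12769.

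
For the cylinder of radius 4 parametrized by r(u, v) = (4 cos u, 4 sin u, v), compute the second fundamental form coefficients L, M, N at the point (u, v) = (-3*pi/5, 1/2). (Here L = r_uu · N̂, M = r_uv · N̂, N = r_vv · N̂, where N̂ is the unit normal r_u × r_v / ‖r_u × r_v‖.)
L = -4;  M = 0;  N = 0

Compute the unit normal N̂(u, v) = (cos(u), sin(u), 0), and the second partials r_uu, r_uv, r_vv. Take dot products:
  L(u, v) = r_uu · N̂ = -4,
  M(u, v) = r_uv · N̂ = 0,
  N(u, v) = r_vv · N̂ = 0.
Evaluating at (u, v) = (-3*pi/5, 1/2):
  L = -4, M = 0, N = 0.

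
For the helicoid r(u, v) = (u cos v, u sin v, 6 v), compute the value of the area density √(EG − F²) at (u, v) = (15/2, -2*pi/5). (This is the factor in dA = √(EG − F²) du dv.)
√(EG − F²)|_{(15/2, -2*pi/5)} = 3*sqrt(41)/2

E = 1, F = 0, G = u^2 + 36, so EG − F² = u^2 + 36. Taking the positive square root: √(EG − F²) = sqrt(u^2 + 36). At (u, v) = (15/2, -2*pi/5): 3*sqrt(41)/2.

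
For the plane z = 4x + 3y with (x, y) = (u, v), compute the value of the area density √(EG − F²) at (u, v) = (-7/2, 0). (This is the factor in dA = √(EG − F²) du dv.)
√(EG − F²)|_{(-7/2, 0)} = sqrt(26)

E = 17, F = 12, G = 10, so EG − F² = 26. Taking the positive square root: √(EG − F²) = sqrt(26). At (u, v) = (-7/2, 0): sqrt(26).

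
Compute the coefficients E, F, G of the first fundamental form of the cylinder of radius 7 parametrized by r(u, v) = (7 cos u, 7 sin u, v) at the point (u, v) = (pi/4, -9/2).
E = 49;  F = 0;  G = 1

Partials: r_u = (-7*sin(u), 7*cos(u), 0), r_v = (0, 0, 1). As functions of (u, v):
  E = r_u · r_u = 49,
  F = r_u · r_v = 0,
  G = r_v · r_v = 1.
Evaluating at (u, v) = (pi/4, -9/2): E = 49, F = 0, G = 1.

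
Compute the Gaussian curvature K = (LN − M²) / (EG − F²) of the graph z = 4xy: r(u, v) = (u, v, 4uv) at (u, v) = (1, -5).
K = -16/173889

Coefficients of the first fundamental form: E = 16*v^2 + 1, F = 16*u*v, G = 16*u^2 + 1.
Coefficients of the second fundamental form: L = 0, M = 4/sqrt(16*u^2 + 16*v^2 + 1), N = 0.
Assemble K = (LN − M²)/(EG − F²) = -16/(256*u^4 + 512*u^2*v^2 + 32*u^2 + 256*v^4 + 32*v^2 + 1). At (u, v) = (1, -5): K = -16/173889.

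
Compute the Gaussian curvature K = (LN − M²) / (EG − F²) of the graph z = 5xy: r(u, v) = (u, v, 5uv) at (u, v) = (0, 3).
K = -25/51076

Coefficients of the first fundamental form: E = 25*v^2 + 1, F = 25*u*v, G = 25*u^2 + 1.
Coefficients of the second fundamental form: L = 0, M = 5/sqrt(25*u^2 + 25*v^2 + 1), N = 0.
Assemble K = (LN − M²)/(EG − F²) = -25/(625*u^4 + 1250*u^2*v^2 + 50*u^2 + 625*v^4 + 50*v^2 + 1). At (u, v) = (0, 3): K = -25/51076.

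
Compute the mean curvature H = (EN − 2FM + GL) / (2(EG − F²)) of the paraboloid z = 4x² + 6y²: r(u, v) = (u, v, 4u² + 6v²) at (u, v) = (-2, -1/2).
H = 1690*sqrt(293)/85849

With E = 64*u^2 + 1, F = 96*u*v, G = 144*v^2 + 1, L = 8/sqrt(64*u^2 + 144*v^2 + 1), M = 0, N = 12/sqrt(64*u^2 + 144*v^2 + 1), assemble
  H = (EN − 2FM + GL) / (2(EG − F²)) = 2*(192*u^2 + 288*v^2 + 5)/(64*u^2 + 144*v^2 + 1)^(3/2).
At (u, v) = (-2, -1/2): H = 1690*sqrt(293)/85849.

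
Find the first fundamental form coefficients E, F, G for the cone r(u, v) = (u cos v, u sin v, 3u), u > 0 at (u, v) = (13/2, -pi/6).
E = 10;  F = 0;  G = 169/4

Partials: r_u = (cos(v), sin(v), 3), r_v = (-u*sin(v), u*cos(v), 0). As functions of (u, v):
  E = r_u · r_u = 10,
  F = r_u · r_v = 0,
  G = r_v · r_v = u^2.
Evaluating at (u, v) = (13/2, -pi/6): E = 10, F = 0, G = 169/4.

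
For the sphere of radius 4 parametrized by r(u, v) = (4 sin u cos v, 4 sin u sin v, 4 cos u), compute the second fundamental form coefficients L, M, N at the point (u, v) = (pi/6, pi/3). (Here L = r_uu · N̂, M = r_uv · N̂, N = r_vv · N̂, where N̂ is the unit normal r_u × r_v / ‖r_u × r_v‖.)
L = -4;  M = 0;  N = -1

Compute the unit normal N̂(u, v) = (sin(u)^2*cos(v)/Abs(sin(u)), sin(u)^2*sin(v)/Abs(sin(u)), sin(2*u)/(2*Abs(sin(u)))), and the second partials r_uu, r_uv, r_vv. Take dot products:
  L(u, v) = r_uu · N̂ = -4*sin(u)/Abs(sin(u)),
  M(u, v) = r_uv · N̂ = 0,
  N(u, v) = r_vv · N̂ = -4*sin(u)^3/Abs(sin(u)).
Evaluating at (u, v) = (pi/6, pi/3):
  L = -4, M = 0, N = -1.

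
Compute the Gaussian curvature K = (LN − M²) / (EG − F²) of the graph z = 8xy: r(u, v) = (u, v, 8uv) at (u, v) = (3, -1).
K = -64/410881

Coefficients of the first fundamental form: E = 64*v^2 + 1, F = 64*u*v, G = 64*u^2 + 1.
Coefficients of the second fundamental form: L = 0, M = 8/sqrt(64*u^2 + 64*v^2 + 1), N = 0.
Assemble K = (LN − M²)/(EG − F²) = -64/(4096*u^4 + 8192*u^2*v^2 + 128*u^2 + 4096*v^4 + 128*v^2 + 1). At (u, v) = (3, -1): K = -64/410881.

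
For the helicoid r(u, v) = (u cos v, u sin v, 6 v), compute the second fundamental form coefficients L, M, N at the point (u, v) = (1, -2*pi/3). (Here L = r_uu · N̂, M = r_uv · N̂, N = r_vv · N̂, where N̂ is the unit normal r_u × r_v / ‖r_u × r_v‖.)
L = 0;  M = -6*sqrt(37)/37;  N = 0

Compute the unit normal N̂(u, v) = (6*sin(v)/sqrt(u^2 + 36), -6*cos(v)/sqrt(u^2 + 36), u/sqrt(u^2 + 36)), and the second partials r_uu, r_uv, r_vv. Take dot products:
  L(u, v) = r_uu · N̂ = 0,
  M(u, v) = r_uv · N̂ = -6/sqrt(u^2 + 36),
  N(u, v) = r_vv · N̂ = 0.
Evaluating at (u, v) = (1, -2*pi/3):
  L = 0, M = -6*sqrt(37)/37, N = 0.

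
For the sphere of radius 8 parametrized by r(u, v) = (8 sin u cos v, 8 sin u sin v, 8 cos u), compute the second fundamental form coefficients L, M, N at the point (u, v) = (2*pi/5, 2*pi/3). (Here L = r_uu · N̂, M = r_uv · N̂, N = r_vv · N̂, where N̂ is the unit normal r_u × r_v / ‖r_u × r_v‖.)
L = -8;  M = 0;  N = -5 - sqrt(5)

Compute the unit normal N̂(u, v) = (sin(u)^2*cos(v)/Abs(sin(u)), sin(u)^2*sin(v)/Abs(sin(u)), sin(2*u)/(2*Abs(sin(u)))), and the second partials r_uu, r_uv, r_vv. Take dot products:
  L(u, v) = r_uu · N̂ = -8*sin(u)/Abs(sin(u)),
  M(u, v) = r_uv · N̂ = 0,
  N(u, v) = r_vv · N̂ = -8*sin(u)^3/Abs(sin(u)).
Evaluating at (u, v) = (2*pi/5, 2*pi/3):
  L = -8, M = 0, N = -5 - sqrt(5).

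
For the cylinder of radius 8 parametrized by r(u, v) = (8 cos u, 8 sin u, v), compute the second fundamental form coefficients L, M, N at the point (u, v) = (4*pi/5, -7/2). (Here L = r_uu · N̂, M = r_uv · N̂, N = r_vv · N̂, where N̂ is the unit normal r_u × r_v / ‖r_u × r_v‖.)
L = -8;  M = 0;  N = 0

Compute the unit normal N̂(u, v) = (cos(u), sin(u), 0), and the second partials r_uu, r_uv, r_vv. Take dot products:
  L(u, v) = r_uu · N̂ = -8,
  M(u, v) = r_uv · N̂ = 0,
  N(u, v) = r_vv · N̂ = 0.
Evaluating at (u, v) = (4*pi/5, -7/2):
  L = -8, M = 0, N = 0.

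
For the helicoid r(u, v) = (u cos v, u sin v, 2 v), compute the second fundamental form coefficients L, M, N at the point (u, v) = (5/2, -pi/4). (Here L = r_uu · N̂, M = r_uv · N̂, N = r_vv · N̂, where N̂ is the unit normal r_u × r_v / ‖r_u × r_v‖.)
L = 0;  M = -4*sqrt(41)/41;  N = 0

Compute the unit normal N̂(u, v) = (2*sin(v)/sqrt(u^2 + 4), -2*cos(v)/sqrt(u^2 + 4), u/sqrt(u^2 + 4)), and the second partials r_uu, r_uv, r_vv. Take dot products:
  L(u, v) = r_uu · N̂ = 0,
  M(u, v) = r_uv · N̂ = -2/sqrt(u^2 + 4),
  N(u, v) = r_vv · N̂ = 0.
Evaluating at (u, v) = (5/2, -pi/4):
  L = 0, M = -4*sqrt(41)/41, N = 0.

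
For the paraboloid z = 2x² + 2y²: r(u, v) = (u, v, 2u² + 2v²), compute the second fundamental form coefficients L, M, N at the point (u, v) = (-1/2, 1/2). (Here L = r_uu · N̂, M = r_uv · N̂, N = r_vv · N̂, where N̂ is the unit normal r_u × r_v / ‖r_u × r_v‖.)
L = 4/3;  M = 0;  N = 4/3

Compute the unit normal N̂(u, v) = (-4*u/sqrt(16*u^2 + 16*v^2 + 1), -4*v/sqrt(16*u^2 + 16*v^2 + 1), 1/sqrt(16*u^2 + 16*v^2 + 1)), and the second partials r_uu, r_uv, r_vv. Take dot products:
  L(u, v) = r_uu · N̂ = 4/sqrt(16*u^2 + 16*v^2 + 1),
  M(u, v) = r_uv · N̂ = 0,
  N(u, v) = r_vv · N̂ = 4/sqrt(16*u^2 + 16*v^2 + 1).
Evaluating at (u, v) = (-1/2, 1/2):
  L = 4/3, M = 0, N = 4/3.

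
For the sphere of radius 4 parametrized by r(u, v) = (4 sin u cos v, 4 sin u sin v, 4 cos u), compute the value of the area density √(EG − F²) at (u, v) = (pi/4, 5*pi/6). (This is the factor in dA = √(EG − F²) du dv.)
√(EG − F²)|_{(pi/4, 5*pi/6)} = 8*sqrt(2)

E = 16, F = 0, G = 16*sin(u)^2, so EG − F² = 256*sin(u)^2. Taking the positive square root: √(EG − F²) = 16*Abs(sin(u)). At (u, v) = (pi/4, 5*pi/6): 8*sqrt(2).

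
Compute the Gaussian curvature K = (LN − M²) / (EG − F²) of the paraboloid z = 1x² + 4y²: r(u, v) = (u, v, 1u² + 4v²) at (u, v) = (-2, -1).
K = 16/6561

Coefficients of the first fundamental form: E = 4*u^2 + 1, F = 16*u*v, G = 64*v^2 + 1.
Coefficients of the second fundamental form: L = 2/sqrt(4*u^2 + 64*v^2 + 1), M = 0, N = 8/sqrt(4*u^2 + 64*v^2 + 1).
Assemble K = (LN − M²)/(EG − F²) = 16/(16*u^4 + 512*u^2*v^2 + 8*u^2 + 4096*v^4 + 128*v^2 + 1). At (u, v) = (-2, -1): K = 16/6561.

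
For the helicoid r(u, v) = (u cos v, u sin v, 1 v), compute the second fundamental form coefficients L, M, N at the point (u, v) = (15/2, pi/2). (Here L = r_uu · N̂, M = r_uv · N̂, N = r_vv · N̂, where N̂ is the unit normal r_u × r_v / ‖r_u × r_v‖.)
L = 0;  M = -2*sqrt(229)/229;  N = 0

Compute the unit normal N̂(u, v) = (sin(v)/sqrt(u^2 + 1), -cos(v)/sqrt(u^2 + 1), u/sqrt(u^2 + 1)), and the second partials r_uu, r_uv, r_vv. Take dot products:
  L(u, v) = r_uu · N̂ = 0,
  M(u, v) = r_uv · N̂ = -1/sqrt(u^2 + 1),
  N(u, v) = r_vv · N̂ = 0.
Evaluating at (u, v) = (15/2, pi/2):
  L = 0, M = -2*sqrt(229)/229, N = 0.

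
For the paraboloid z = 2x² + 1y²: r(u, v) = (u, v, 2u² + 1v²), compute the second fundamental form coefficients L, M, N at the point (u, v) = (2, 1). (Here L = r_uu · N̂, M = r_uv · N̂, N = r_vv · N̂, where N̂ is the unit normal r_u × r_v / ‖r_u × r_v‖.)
L = 4*sqrt(69)/69;  M = 0;  N = 2*sqrt(69)/69

Compute the unit normal N̂(u, v) = (-4*u/sqrt(16*u^2 + 4*v^2 + 1), -2*v/sqrt(16*u^2 + 4*v^2 + 1), 1/sqrt(16*u^2 + 4*v^2 + 1)), and the second partials r_uu, r_uv, r_vv. Take dot products:
  L(u, v) = r_uu · N̂ = 4/sqrt(16*u^2 + 4*v^2 + 1),
  M(u, v) = r_uv · N̂ = 0,
  N(u, v) = r_vv · N̂ = 2/sqrt(16*u^2 + 4*v^2 + 1).
Evaluating at (u, v) = (2, 1):
  L = 4*sqrt(69)/69, M = 0, N = 2*sqrt(69)/69.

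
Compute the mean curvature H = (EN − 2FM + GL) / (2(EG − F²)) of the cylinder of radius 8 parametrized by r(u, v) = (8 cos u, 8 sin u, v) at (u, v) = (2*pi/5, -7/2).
H = -1/16

With E = 64, F = 0, G = 1, L = -8, M = 0, N = 0, assemble
  H = (EN − 2FM + GL) / (2(EG − F²)) = -1/16.
At (u, v) = (2*pi/5, -7/2): H = -1/16.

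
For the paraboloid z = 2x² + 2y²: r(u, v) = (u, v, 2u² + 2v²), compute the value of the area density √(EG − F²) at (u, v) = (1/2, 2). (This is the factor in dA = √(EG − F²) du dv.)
√(EG − F²)|_{(1/2, 2)} = sqrt(69)

E = 16*u^2 + 1, F = 16*u*v, G = 16*v^2 + 1, so EG − F² = 16*u^2 + 16*v^2 + 1. Taking the positive square root: √(EG − F²) = sqrt(16*u^2 + 16*v^2 + 1). At (u, v) = (1/2, 2): sqrt(69).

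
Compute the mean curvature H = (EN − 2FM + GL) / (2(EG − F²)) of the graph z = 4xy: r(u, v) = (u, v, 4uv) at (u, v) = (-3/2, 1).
H = 96*sqrt(53)/2809

With E = 16*v^2 + 1, F = 16*u*v, G = 16*u^2 + 1, L = 0, M = 4/sqrt(16*u^2 + 16*v^2 + 1), N = 0, assemble
  H = (EN − 2FM + GL) / (2(EG − F²)) = -64*u*v/(16*u^2 + 16*v^2 + 1)^(3/2).
At (u, v) = (-3/2, 1): H = 96*sqrt(53)/2809.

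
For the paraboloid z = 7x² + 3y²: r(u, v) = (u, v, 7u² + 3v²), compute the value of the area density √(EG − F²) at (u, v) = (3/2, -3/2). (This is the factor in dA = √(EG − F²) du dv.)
√(EG − F²)|_{(3/2, -3/2)} = sqrt(523)

E = 196*u^2 + 1, F = 84*u*v, G = 36*v^2 + 1, so EG − F² = 196*u^2 + 36*v^2 + 1. Taking the positive square root: √(EG − F²) = sqrt(196*u^2 + 36*v^2 + 1). At (u, v) = (3/2, -3/2): sqrt(523).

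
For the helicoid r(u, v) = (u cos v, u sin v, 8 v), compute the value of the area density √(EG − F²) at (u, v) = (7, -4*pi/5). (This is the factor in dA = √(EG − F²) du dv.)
√(EG − F²)|_{(7, -4*pi/5)} = sqrt(113)

E = 1, F = 0, G = u^2 + 64, so EG − F² = u^2 + 64. Taking the positive square root: √(EG − F²) = sqrt(u^2 + 64). At (u, v) = (7, -4*pi/5): sqrt(113).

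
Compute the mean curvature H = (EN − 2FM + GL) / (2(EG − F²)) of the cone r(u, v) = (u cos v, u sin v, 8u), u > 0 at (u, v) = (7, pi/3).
H = 4*sqrt(65)/455

With E = 65, F = 0, G = u^2, L = 0, M = 0, N = 8*sqrt(65)*u^2/(65*Abs(u)), assemble
  H = (EN − 2FM + GL) / (2(EG − F²)) = 4*sqrt(65)/(65*Abs(u)).
At (u, v) = (7, pi/3): H = 4*sqrt(65)/455.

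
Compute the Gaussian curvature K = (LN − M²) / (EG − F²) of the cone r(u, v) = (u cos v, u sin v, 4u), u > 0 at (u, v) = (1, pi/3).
K = 0

Coefficients of the first fundamental form: E = 17, F = 0, G = u^2.
Coefficients of the second fundamental form: L = 0, M = 0, N = 4*sqrt(17)*u^2/(17*Abs(u)).
Assemble K = (LN − M²)/(EG − F²) = 0. At (u, v) = (1, pi/3): K = 0.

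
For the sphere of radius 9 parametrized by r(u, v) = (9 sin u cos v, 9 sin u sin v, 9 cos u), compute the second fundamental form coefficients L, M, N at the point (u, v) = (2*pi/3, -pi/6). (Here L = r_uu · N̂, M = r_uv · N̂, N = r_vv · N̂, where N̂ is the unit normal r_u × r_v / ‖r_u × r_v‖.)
L = -9;  M = 0;  N = -27/4

Compute the unit normal N̂(u, v) = (sin(u)^2*cos(v)/Abs(sin(u)), sin(u)^2*sin(v)/Abs(sin(u)), sin(2*u)/(2*Abs(sin(u)))), and the second partials r_uu, r_uv, r_vv. Take dot products:
  L(u, v) = r_uu · N̂ = -9*sin(u)/Abs(sin(u)),
  M(u, v) = r_uv · N̂ = 0,
  N(u, v) = r_vv · N̂ = -9*sin(u)^3/Abs(sin(u)).
Evaluating at (u, v) = (2*pi/3, -pi/6):
  L = -9, M = 0, N = -27/4.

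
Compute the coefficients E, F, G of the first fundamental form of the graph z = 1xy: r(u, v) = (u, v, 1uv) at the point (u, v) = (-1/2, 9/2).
E = 85/4;  F = -9/4;  G = 5/4

Partials: r_u = (1, 0, v), r_v = (0, 1, u). As functions of (u, v):
  E = r_u · r_u = v^2 + 1,
  F = r_u · r_v = u*v,
  G = r_v · r_v = u^2 + 1.
Evaluating at (u, v) = (-1/2, 9/2): E = 85/4, F = -9/4, G = 5/4.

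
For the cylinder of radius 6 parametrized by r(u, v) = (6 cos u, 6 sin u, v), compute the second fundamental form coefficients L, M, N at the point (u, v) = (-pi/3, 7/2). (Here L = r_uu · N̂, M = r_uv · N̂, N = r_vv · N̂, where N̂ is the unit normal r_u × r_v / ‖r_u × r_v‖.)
L = -6;  M = 0;  N = 0

Compute the unit normal N̂(u, v) = (cos(u), sin(u), 0), and the second partials r_uu, r_uv, r_vv. Take dot products:
  L(u, v) = r_uu · N̂ = -6,
  M(u, v) = r_uv · N̂ = 0,
  N(u, v) = r_vv · N̂ = 0.
Evaluating at (u, v) = (-pi/3, 7/2):
  L = -6, M = 0, N = 0.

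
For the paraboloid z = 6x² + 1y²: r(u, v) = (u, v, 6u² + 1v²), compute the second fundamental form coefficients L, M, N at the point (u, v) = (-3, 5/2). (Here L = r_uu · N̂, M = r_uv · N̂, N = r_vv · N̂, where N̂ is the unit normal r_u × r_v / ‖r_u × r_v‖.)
L = 6*sqrt(1322)/661;  M = 0;  N = sqrt(1322)/661

Compute the unit normal N̂(u, v) = (-12*u/sqrt(144*u^2 + 4*v^2 + 1), -2*v/sqrt(144*u^2 + 4*v^2 + 1), 1/sqrt(144*u^2 + 4*v^2 + 1)), and the second partials r_uu, r_uv, r_vv. Take dot products:
  L(u, v) = r_uu · N̂ = 12/sqrt(144*u^2 + 4*v^2 + 1),
  M(u, v) = r_uv · N̂ = 0,
  N(u, v) = r_vv · N̂ = 2/sqrt(144*u^2 + 4*v^2 + 1).
Evaluating at (u, v) = (-3, 5/2):
  L = 6*sqrt(1322)/661, M = 0, N = sqrt(1322)/661.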